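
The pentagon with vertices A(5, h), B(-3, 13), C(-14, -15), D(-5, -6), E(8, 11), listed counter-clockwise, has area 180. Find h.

11

The doubled signed area Σ (x_i y_{i+1} − x_{i+1} y_i) is linear in h.
With h=0 it equals 239; the coefficient of h is 11 (from the two edges through A).
So 11·h + 239 = 2·180 = 360 ⇒ h = 11.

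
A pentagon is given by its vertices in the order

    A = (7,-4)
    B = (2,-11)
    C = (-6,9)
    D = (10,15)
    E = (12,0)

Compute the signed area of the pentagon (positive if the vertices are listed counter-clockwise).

-262.5

Σ = (-69) + (-48) + (-180) + (-180) + (-48) = -525
Signed area = Σ/2 = -262.5 (negative ⇒ clockwise traversal).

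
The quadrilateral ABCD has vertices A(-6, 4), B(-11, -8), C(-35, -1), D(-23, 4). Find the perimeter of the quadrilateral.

68

|AB| = √((-5)² + (-12)²) = √169 = 13
|BC| = √((-24)² + (7)²) = √625 = 25
|CD| = √((12)² + (5)²) = √169 = 13
|DA| = √((17)² + (0)²) = √289 = 17
Perimeter = 13 + 25 + 13 + 17 = 68.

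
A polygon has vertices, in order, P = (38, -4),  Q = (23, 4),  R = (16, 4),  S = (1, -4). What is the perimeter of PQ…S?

|PQ| = √((-15)² + (8)²) = √289 = 17
|QR| = √((-7)² + (0)²) = √49 = 7
|RS| = √((-15)² + (-8)²) = √289 = 17
|SP| = √((37)² + (0)²) = √1369 = 37
Perimeter = 17 + 7 + 17 + 37 = 78.

78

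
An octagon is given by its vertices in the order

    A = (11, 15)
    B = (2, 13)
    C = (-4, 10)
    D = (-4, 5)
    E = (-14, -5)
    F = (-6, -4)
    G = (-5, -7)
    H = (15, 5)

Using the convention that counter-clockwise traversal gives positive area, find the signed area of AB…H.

296.5

Σ = (113) + (72) + (20) + (90) + (26) + (22) + (80) + (170) = 593
Signed area = Σ/2 = 296.5 (positive ⇒ counter-clockwise traversal).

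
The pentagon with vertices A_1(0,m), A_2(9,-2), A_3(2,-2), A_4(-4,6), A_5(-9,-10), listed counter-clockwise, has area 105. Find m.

Write out the shoelace sum; only the two edges meeting at A_1 involve m:
2·Area = [((-9)·m − 0·(-10)) + (0·(-2) − 9·m)] + 84
       = -18·m + 84 = 210
⇒ m = -7.

-7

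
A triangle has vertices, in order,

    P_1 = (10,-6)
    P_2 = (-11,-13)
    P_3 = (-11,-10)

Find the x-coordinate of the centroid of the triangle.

-4

Apply the surveyor's formula. First the cross-terms c_i = x_i·y_{i+1} − x_{i+1}·y_i:
  -196, -33, 166  ⇒  2A = -63, A = -31.5.
Then Σ (x_i + x_{i+1})·c_i = 756, so x̄ = 756 / (6·(-31.5)) = -4.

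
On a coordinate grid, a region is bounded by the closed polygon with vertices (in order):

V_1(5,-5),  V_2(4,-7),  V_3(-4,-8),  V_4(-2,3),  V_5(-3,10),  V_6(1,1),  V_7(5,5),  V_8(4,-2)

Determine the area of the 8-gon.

Σ = (-15) + (-60) + (-28) + (-11) + (-13) + (0) + (-30) + (-10) = -167
Area = |Σ|/2 = 83.5.

83.5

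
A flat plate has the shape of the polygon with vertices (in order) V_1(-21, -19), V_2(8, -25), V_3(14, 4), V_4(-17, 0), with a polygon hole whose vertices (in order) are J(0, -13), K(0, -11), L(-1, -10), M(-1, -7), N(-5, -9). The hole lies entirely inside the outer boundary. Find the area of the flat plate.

712.5

Outer boundary:
Apply the shoelace formula: 2A = Σ (x_i·y_{i+1} − x_{i+1}·y_i), indices taken mod 4.
Σ = (677) + (382) + (68) + (323) = 1450
Area = |Σ|/2 = 725.
Hole:
Apply the shoelace formula: 2A = Σ (x_i·y_{i+1} − x_{i+1}·y_i), indices taken mod 5.
J→K: (0)(-11) − (0)(-13) = 0
K→L: (0)(-10) − (-1)(-11) = -11
L→M: (-1)(-7) − (-1)(-10) = -3
M→N: (-1)(-9) − (-5)(-7) = -26
N→J: (-5)(-13) − (0)(-9) = 65
Σ = 25
Area = |Σ|/2 = 12.5.
Net area = 725 − 12.5 = 712.5.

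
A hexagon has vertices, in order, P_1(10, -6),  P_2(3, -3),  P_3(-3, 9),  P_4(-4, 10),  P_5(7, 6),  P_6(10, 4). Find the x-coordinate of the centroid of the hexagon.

504/107

Apply the shoelace formula. First the cross-terms c_i = x_i·y_{i+1} − x_{i+1}·y_i:
  -12, 18, 6, -94, -32, -100  ⇒  2A = -214, A = -107.
Then Σ (x_i + x_{i+1})·c_i = -3024, so x̄ = -3024 / (6·(-107)) = 504/107.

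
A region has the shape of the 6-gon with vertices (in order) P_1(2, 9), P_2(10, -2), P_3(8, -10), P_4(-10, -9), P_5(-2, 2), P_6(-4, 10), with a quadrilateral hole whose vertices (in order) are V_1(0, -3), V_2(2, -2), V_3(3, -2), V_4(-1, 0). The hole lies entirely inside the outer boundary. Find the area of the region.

223.5

Outer boundary:
Cross-terms: -94, -84, -172, -38, -12, -56  ⇒  Σ = -456
Area = |Σ|/2 = 228.
Hole:
Σ = (6) + (2) + (-2) + (3) = 9
Area = |Σ|/2 = 4.5.
Net area = 228 − 4.5 = 223.5.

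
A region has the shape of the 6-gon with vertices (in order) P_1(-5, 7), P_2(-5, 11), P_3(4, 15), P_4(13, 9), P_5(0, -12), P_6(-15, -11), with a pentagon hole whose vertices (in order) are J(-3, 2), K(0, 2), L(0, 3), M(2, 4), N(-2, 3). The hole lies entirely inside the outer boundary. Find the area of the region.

Outer boundary:
Apply Gauss's area formula: 2A = Σ (x_i·y_{i+1} − x_{i+1}·y_i), indices taken mod 6.
Σ = (-20) + (-119) + (-159) + (-156) + (-180) + (-160) = -794
Area = |Σ|/2 = 397.
Hole:
Σ = (-6) + (0) + (-6) + (14) + (5) = 7
Area = |Σ|/2 = 3.5.
Net area = 397 − 3.5 = 393.5.

393.5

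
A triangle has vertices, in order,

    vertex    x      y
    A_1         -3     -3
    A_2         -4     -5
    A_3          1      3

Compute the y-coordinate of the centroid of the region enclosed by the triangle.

-5/3

Apply the shoelace formula. First the cross-terms c_i = x_i·y_{i+1} − x_{i+1}·y_i:
  3, -7, 6  ⇒  2A = 2, A = 1.
Then Σ (y_i + y_{i+1})·c_i = -10, so ȳ = -10 / (6·1) = -5/3.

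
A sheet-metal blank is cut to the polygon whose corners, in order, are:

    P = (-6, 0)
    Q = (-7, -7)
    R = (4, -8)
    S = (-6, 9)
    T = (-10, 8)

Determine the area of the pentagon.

102

Cross-terms: 42, 84, -12, 42, 48  ⇒  Σ = 204
Area = |Σ|/2 = 102.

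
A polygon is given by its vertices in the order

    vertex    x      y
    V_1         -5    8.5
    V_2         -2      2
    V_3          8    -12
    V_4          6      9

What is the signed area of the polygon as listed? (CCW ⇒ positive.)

Σ = (7) + (8) + (144) + (96) = 255
Signed area = Σ/2 = 127.5 (positive ⇒ counter-clockwise traversal).

127.5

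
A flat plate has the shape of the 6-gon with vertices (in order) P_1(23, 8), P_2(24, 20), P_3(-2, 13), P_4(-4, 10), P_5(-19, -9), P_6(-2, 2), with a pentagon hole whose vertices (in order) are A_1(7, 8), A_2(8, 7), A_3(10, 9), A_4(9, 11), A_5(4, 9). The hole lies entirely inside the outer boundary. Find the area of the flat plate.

369

Outer boundary:
Apply the shoelace formula: 2A = Σ (x_i·y_{i+1} − x_{i+1}·y_i), indices taken mod 6.
P_1→P_2: (23)(20) − (24)(8) = 268
P_2→P_3: (24)(13) − (-2)(20) = 352
P_3→P_4: (-2)(10) − (-4)(13) = 32
P_4→P_5: (-4)(-9) − (-19)(10) = 226
P_5→P_6: (-19)(2) − (-2)(-9) = -56
P_6→P_1: (-2)(8) − (23)(2) = -62
Σ = 760
Area = |Σ|/2 = 380.
Hole:
Apply Gauss's area formula: 2A = Σ (x_i·y_{i+1} − x_{i+1}·y_i), indices taken mod 5.
A_1→A_2: (7)(7) − (8)(8) = -15
A_2→A_3: (8)(9) − (10)(7) = 2
A_3→A_4: (10)(11) − (9)(9) = 29
A_4→A_5: (9)(9) − (4)(11) = 37
A_5→A_1: (4)(8) − (7)(9) = -31
Σ = 22
Area = |Σ|/2 = 11.
Net area = 380 − 11 = 369.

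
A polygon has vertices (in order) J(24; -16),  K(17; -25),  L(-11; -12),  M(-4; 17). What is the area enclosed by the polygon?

693

Apply Gauss's area formula: 2A = Σ (x_i·y_{i+1} − x_{i+1}·y_i), indices taken mod 4.
J→K: (24)(-25) − (17)(-16) = -328
K→L: (17)(-12) − (-11)(-25) = -479
L→M: (-11)(17) − (-4)(-12) = -235
M→J: (-4)(-16) − (24)(17) = -344
Σ = -1386
Area = |Σ|/2 = 693.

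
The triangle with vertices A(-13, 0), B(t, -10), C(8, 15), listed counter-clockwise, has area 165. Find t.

-5

The doubled signed area Σ (x_i y_{i+1} − x_{i+1} y_i) is linear in t.
With t=0 it equals 405; the coefficient of t is 15 (from the two edges through B).
So 15·t + 405 = 2·165 = 330 ⇒ t = -5.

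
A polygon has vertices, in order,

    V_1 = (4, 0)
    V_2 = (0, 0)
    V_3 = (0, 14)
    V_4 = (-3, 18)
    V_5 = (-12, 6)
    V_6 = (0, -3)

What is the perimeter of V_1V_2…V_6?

58

|V_1V_2| = √((-4)² + (0)²) = √16 = 4
|V_2V_3| = √((0)² + (14)²) = √196 = 14
|V_3V_4| = √((-3)² + (4)²) = √25 = 5
|V_4V_5| = √((-9)² + (-12)²) = √225 = 15
|V_5V_6| = √((12)² + (-9)²) = √225 = 15
|V_6V_1| = √((4)² + (3)²) = √25 = 5
Perimeter = 4 + 14 + 5 + 15 + 15 + 5 = 58.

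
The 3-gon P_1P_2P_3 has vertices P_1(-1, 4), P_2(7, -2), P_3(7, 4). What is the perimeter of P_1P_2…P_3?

|P_1P_2| = √((8)² + (-6)²) = √100 = 10
|P_2P_3| = √((0)² + (6)²) = √36 = 6
|P_3P_1| = √((-8)² + (0)²) = √64 = 8
Perimeter = 10 + 6 + 8 = 24.

24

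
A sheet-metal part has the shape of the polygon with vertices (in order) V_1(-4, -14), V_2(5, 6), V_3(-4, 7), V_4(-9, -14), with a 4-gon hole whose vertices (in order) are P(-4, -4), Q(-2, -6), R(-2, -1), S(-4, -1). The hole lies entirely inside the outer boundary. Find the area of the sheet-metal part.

139

Outer boundary:
Apply Gauss's area formula: 2A = Σ (x_i·y_{i+1} − x_{i+1}·y_i), indices taken mod 4.
Σ = (46) + (59) + (119) + (70) = 294
Area = |Σ|/2 = 147.
Hole:
Apply the surveyor's formula: 2A = Σ (x_i·y_{i+1} − x_{i+1}·y_i), indices taken mod 4.
P→Q: (-4)(-6) − (-2)(-4) = 16
Q→R: (-2)(-1) − (-2)(-6) = -10
R→S: (-2)(-1) − (-4)(-1) = -2
S→P: (-4)(-4) − (-4)(-1) = 12
Σ = 16
Area = |Σ|/2 = 8.
Net area = 147 − 8 = 139.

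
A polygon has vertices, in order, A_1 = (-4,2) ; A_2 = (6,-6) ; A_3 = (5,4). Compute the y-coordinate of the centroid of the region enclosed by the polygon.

0

Apply the shoelace formula. First the cross-terms c_i = x_i·y_{i+1} − x_{i+1}·y_i:
  12, 54, 26  ⇒  2A = 92, A = 46.
Then Σ (y_i + y_{i+1})·c_i = 0, so ȳ = 0 / (6·46) = 0.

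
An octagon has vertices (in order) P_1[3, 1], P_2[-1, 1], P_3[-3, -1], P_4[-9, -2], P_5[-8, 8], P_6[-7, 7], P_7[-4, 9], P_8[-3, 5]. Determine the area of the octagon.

64.5

Apply the shoelace (surveyor's) formula: 2A = Σ (x_i·y_{i+1} − x_{i+1}·y_i), indices taken mod 8.
Σ = (4) + (4) + (-3) + (-88) + (0) + (-35) + (7) + (-18) = -129
Area = |Σ|/2 = 64.5.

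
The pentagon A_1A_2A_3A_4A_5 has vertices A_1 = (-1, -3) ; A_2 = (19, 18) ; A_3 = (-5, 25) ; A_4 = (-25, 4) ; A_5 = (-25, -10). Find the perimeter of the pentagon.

122

|A_1A_2| = √((20)² + (21)²) = √841 = 29
|A_2A_3| = √((-24)² + (7)²) = √625 = 25
|A_3A_4| = √((-20)² + (-21)²) = √841 = 29
|A_4A_5| = √((0)² + (-14)²) = √196 = 14
|A_5A_1| = √((24)² + (7)²) = √625 = 25
Perimeter = 29 + 25 + 29 + 14 + 25 = 122.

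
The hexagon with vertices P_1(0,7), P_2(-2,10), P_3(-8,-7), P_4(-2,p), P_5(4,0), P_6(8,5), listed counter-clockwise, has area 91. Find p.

Write out the shoelace sum; only the two edges meeting at P_4 involve p:
2·Area = [((-8)·p − (-2)·(-7)) + ((-2)·0 − 4·p)] + 184
       = -12·p + 170 = 182
⇒ p = -1.

-1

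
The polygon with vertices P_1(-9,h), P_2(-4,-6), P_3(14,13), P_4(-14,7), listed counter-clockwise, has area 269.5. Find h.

Write out the shoelace sum; only the two edges meeting at P_1 involve h:
2·Area = [((-14)·h − (-9)·7) + ((-9)·(-6) − (-4)·h)] + 312
       = -10·h + 429 = 539
⇒ h = -11.

-11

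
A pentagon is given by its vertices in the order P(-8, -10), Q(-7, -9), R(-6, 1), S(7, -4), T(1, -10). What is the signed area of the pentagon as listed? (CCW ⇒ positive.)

Σ = (2) + (-61) + (17) + (-66) + (-90) = -198
Signed area = Σ/2 = -99 (negative ⇒ clockwise traversal).

-99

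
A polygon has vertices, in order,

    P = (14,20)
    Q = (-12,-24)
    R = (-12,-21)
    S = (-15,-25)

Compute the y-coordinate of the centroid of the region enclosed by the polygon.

-2444/291

Apply Gauss's area formula. First the cross-terms c_i = x_i·y_{i+1} − x_{i+1}·y_i:
  -96, -36, -15, 50  ⇒  2A = -97, A = -48.5.
Then Σ (y_i + y_{i+1})·c_i = 2444, so ȳ = 2444 / (6·(-48.5)) = -2444/291.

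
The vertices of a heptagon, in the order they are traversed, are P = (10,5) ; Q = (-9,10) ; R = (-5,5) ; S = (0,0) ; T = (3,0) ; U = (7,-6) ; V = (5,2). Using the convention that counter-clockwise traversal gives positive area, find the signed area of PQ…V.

Σ = (145) + (5) + (0) + (0) + (-18) + (44) + (5) = 181
Signed area = Σ/2 = 90.5 (positive ⇒ counter-clockwise traversal).

90.5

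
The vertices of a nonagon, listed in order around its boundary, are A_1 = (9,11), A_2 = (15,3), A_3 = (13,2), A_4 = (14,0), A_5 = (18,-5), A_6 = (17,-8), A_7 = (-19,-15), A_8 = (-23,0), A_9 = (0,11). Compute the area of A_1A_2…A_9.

704

Apply the surveyor's formula: 2A = Σ (x_i·y_{i+1} − x_{i+1}·y_i), indices taken mod 9.
Σ = (-138) + (-9) + (-28) + (-70) + (-59) + (-407) + (-345) + (-253) + (-99) = -1408
Area = |Σ|/2 = 704.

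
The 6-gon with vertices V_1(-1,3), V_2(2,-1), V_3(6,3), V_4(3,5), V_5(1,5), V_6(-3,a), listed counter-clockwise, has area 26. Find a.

4

The doubled signed area Σ (x_i y_{i+1} − x_{i+1} y_i) is linear in a.
With a=0 it equals 44; the coefficient of a is 2 (from the two edges through V_6).
So 2·a + 44 = 2·26 = 52 ⇒ a = 4.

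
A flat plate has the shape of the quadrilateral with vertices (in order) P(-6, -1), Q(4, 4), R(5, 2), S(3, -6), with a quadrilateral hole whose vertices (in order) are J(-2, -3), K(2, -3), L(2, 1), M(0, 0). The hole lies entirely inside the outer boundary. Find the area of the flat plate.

Outer boundary:
Apply Gauss's area formula: 2A = Σ (x_i·y_{i+1} − x_{i+1}·y_i), indices taken mod 4.
Cross-terms: -20, -12, -36, -39  ⇒  Σ = -107
Area = |Σ|/2 = 53.5.
Hole:
Cross-terms: 12, 8, 0, 0  ⇒  Σ = 20
Area = |Σ|/2 = 10.
Net area = 53.5 − 10 = 43.5.

43.5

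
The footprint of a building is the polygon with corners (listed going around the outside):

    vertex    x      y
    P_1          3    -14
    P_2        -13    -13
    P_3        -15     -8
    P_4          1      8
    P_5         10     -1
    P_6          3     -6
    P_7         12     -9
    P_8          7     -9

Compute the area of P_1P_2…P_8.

316.5

Apply Gauss's area formula: 2A = Σ (x_i·y_{i+1} − x_{i+1}·y_i), indices taken mod 8.
Cross-terms: -221, -91, -112, -81, -57, 45, -45, -71  ⇒  Σ = -633
Area = |Σ|/2 = 316.5.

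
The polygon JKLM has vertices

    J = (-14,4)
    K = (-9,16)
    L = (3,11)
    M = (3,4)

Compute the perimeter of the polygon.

50

|JK| = √((5)² + (12)²) = √169 = 13
|KL| = √((12)² + (-5)²) = √169 = 13
|LM| = √((0)² + (-7)²) = √49 = 7
|MJ| = √((-17)² + (0)²) = √289 = 17
Perimeter = 13 + 13 + 7 + 17 = 50.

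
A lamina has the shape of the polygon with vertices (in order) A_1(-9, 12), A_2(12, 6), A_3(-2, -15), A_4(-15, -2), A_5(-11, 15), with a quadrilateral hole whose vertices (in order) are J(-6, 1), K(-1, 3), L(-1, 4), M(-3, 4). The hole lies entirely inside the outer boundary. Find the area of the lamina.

410

Outer boundary:
Σ = (-198) + (-168) + (-221) + (-247) + (3) = -831
Area = |Σ|/2 = 415.5.
Hole:
Apply the shoelace (surveyor's) formula: 2A = Σ (x_i·y_{i+1} − x_{i+1}·y_i), indices taken mod 4.
Σ = (-17) + (-1) + (8) + (21) = 11
Area = |Σ|/2 = 5.5.
Net area = 415.5 − 5.5 = 410.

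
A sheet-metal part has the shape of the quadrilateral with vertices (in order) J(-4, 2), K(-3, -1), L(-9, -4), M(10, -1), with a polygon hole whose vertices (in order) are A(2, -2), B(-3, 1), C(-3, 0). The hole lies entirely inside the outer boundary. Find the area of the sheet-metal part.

Outer boundary:
Σ = (10) + (3) + (49) + (16) = 78
Area = |Σ|/2 = 39.
Hole:
Σ = (-4) + (3) + (6) = 5
Area = |Σ|/2 = 2.5.
Net area = 39 − 2.5 = 36.5.

36.5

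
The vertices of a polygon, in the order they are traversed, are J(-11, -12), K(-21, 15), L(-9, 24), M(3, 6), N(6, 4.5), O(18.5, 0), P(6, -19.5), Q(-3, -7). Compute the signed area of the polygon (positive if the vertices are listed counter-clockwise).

Apply the shoelace formula: 2A = Σ (x_i·y_{i+1} − x_{i+1}·y_i), indices taken mod 8.
Σ = (-417) + (-369) + (-126) + (-22.5) + (-83.25) + (-360.75) + (-100.5) + (-41) = -1520
Signed area = Σ/2 = -760 (negative ⇒ clockwise traversal).

-760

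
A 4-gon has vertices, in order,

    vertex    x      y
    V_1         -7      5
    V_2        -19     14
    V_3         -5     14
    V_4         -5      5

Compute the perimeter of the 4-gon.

|V_1V_2| = √((-12)² + (9)²) = √225 = 15
|V_2V_3| = √((14)² + (0)²) = √196 = 14
|V_3V_4| = √((0)² + (-9)²) = √81 = 9
|V_4V_1| = √((-2)² + (0)²) = √4 = 2
Perimeter = 15 + 14 + 9 + 2 = 40.

40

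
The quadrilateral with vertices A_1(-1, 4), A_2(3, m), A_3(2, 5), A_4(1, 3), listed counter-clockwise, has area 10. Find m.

The doubled signed area Σ (x_i y_{i+1} − x_{i+1} y_i) is linear in m.
With m=0 it equals 11; the coefficient of m is -3 (from the two edges through A_2).
So -3·m + 11 = 2·10 = 20 ⇒ m = -3.

-3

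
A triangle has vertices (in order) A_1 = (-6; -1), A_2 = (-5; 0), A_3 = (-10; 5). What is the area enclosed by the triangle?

Apply the shoelace (surveyor's) formula: 2A = Σ (x_i·y_{i+1} − x_{i+1}·y_i), indices taken mod 3.
Σ = (-5) + (-25) + (40) = 10
Area = |Σ|/2 = 5.

5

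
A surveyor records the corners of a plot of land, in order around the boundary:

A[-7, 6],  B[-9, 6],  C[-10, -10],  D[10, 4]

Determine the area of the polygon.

155

A→B: (-7)(6) − (-9)(6) = 12
B→C: (-9)(-10) − (-10)(6) = 150
C→D: (-10)(4) − (10)(-10) = 60
D→A: (10)(6) − (-7)(4) = 88
Σ = 310
Area = |Σ|/2 = 155.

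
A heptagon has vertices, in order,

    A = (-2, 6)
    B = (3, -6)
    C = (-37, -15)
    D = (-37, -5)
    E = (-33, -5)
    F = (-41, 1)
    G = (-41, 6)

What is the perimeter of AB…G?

122

|AB| = √((5)² + (-12)²) = √169 = 13
|BC| = √((-40)² + (-9)²) = √1681 = 41
|CD| = √((0)² + (10)²) = √100 = 10
|DE| = √((4)² + (0)²) = √16 = 4
|EF| = √((-8)² + (6)²) = √100 = 10
|FG| = √((0)² + (5)²) = √25 = 5
|GA| = √((39)² + (0)²) = √1521 = 39
Perimeter = 13 + 41 + 10 + 4 + 10 + 5 + 39 = 122.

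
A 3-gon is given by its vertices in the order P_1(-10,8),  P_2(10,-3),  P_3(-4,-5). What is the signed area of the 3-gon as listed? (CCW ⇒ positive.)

-97

Σ = (-50) + (-62) + (-82) = -194
Signed area = Σ/2 = -97 (negative ⇒ clockwise traversal).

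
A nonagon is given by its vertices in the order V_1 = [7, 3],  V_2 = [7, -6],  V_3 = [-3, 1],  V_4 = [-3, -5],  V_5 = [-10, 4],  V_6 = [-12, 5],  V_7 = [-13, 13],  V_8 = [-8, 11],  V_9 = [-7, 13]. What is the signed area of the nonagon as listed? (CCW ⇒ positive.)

Σ = (-63) + (-11) + (18) + (-62) + (-2) + (-91) + (-39) + (-27) + (-112) = -389
Signed area = Σ/2 = -194.5 (negative ⇒ clockwise traversal).

-194.5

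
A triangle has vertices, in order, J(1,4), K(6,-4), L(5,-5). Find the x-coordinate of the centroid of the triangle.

4

Apply the surveyor's formula. First the cross-terms c_i = x_i·y_{i+1} − x_{i+1}·y_i:
  -28, -10, 25  ⇒  2A = -13, A = -6.5.
Then Σ (x_i + x_{i+1})·c_i = -156, so x̄ = -156 / (6·(-6.5)) = 4.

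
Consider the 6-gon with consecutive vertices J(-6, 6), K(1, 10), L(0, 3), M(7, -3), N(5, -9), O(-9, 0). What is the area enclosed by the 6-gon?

133.5

Σ = (-66) + (3) + (-21) + (-48) + (-81) + (-54) = -267
Area = |Σ|/2 = 133.5.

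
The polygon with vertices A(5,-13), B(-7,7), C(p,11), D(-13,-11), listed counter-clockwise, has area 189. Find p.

The doubled signed area Σ (x_i y_{i+1} − x_{i+1} y_i) is linear in p.
With p=0 it equals 234; the coefficient of p is -18 (from the two edges through C).
So -18·p + 234 = 2·189 = 378 ⇒ p = -8.

-8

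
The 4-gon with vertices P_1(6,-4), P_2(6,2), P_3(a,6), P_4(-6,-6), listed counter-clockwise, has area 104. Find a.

-5

Write out the shoelace sum; only the two edges meeting at P_3 involve a:
2·Area = [(6·6 − a·2) + (a·(-6) − (-6)·6)] + 96
       = -8·a + 168 = 208
⇒ a = -5.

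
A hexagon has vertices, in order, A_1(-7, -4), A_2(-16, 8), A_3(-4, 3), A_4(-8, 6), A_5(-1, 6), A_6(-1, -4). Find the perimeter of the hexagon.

|A_1A_2| = √((-9)² + (12)²) = √225 = 15
|A_2A_3| = √((12)² + (-5)²) = √169 = 13
|A_3A_4| = √((-4)² + (3)²) = √25 = 5
|A_4A_5| = √((7)² + (0)²) = √49 = 7
|A_5A_6| = √((0)² + (-10)²) = √100 = 10
|A_6A_1| = √((-6)² + (0)²) = √36 = 6
Perimeter = 15 + 13 + 5 + 7 + 10 + 6 = 56.

56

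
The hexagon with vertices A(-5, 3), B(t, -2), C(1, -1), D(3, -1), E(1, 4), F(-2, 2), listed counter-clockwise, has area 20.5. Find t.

Write out the shoelace sum; only the two edges meeting at B involve t:
2·Area = [((-5)·(-2) − t·3) + (t·(-1) − 1·(-2))] + 29
       = -4·t + 41 = 41
⇒ t = 0.

0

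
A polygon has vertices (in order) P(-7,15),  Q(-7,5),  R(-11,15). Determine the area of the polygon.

20

Σ = (70) + (-50) + (-60) = -40
Area = |Σ|/2 = 20.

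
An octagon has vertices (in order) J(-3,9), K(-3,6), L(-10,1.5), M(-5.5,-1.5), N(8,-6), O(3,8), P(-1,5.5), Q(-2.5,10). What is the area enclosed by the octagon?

125.25

Apply the shoelace formula: 2A = Σ (x_i·y_{i+1} − x_{i+1}·y_i), indices taken mod 8.
Cross-terms: 9, 55.5, 23.25, 45, 82, 24.5, 3.75, 7.5  ⇒  Σ = 250.5
Area = |Σ|/2 = 125.25.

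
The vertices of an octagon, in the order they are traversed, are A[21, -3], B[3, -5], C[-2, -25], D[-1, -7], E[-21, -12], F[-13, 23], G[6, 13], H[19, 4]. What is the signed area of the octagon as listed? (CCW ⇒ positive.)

A→B: (21)(-5) − (3)(-3) = -96
B→C: (3)(-25) − (-2)(-5) = -85
C→D: (-2)(-7) − (-1)(-25) = -11
D→E: (-1)(-12) − (-21)(-7) = -135
E→F: (-21)(23) − (-13)(-12) = -639
F→G: (-13)(13) − (6)(23) = -307
G→H: (6)(4) − (19)(13) = -223
H→A: (19)(-3) − (21)(4) = -141
Σ = -1637
Signed area = Σ/2 = -818.5 (negative ⇒ clockwise traversal).

-818.5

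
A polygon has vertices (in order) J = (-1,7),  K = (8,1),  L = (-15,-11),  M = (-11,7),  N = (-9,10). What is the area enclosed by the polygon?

228

Apply the shoelace (surveyor's) formula: 2A = Σ (x_i·y_{i+1} − x_{i+1}·y_i), indices taken mod 5.
J→K: (-1)(1) − (8)(7) = -57
K→L: (8)(-11) − (-15)(1) = -73
L→M: (-15)(7) − (-11)(-11) = -226
M→N: (-11)(10) − (-9)(7) = -47
N→J: (-9)(7) − (-1)(10) = -53
Σ = -456
Area = |Σ|/2 = 228.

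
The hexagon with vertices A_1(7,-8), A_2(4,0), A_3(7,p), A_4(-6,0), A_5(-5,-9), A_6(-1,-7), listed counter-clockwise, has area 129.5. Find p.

The doubled signed area Σ (x_i y_{i+1} − x_{i+1} y_i) is linear in p.
With p=0 it equals 169; the coefficient of p is 10 (from the two edges through A_3).
So 10·p + 169 = 2·129.5 = 259 ⇒ p = 9.

9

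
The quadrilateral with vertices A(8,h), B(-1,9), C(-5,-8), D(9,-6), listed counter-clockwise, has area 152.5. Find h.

The doubled signed area Σ (x_i y_{i+1} − x_{i+1} y_i) is linear in h.
With h=0 it equals 275; the coefficient of h is 10 (from the two edges through A).
So 10·h + 275 = 2·152.5 = 305 ⇒ h = 3.

3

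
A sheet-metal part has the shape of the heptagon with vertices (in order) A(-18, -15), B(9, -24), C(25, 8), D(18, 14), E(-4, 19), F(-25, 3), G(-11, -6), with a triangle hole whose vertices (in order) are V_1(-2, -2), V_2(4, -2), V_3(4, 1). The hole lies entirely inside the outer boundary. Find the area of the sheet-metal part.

1264

Outer boundary:
Cross-terms: 567, 672, 206, 398, 463, 183, 57  ⇒  Σ = 2546
Area = |Σ|/2 = 1273.
Hole:
Apply Gauss's area formula: 2A = Σ (x_i·y_{i+1} − x_{i+1}·y_i), indices taken mod 3.
Cross-terms: 12, 12, -6  ⇒  Σ = 18
Area = |Σ|/2 = 9.
Net area = 1273 − 9 = 1264.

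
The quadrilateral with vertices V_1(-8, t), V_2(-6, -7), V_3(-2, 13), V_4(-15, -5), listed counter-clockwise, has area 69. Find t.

The doubled signed area Σ (x_i y_{i+1} − x_{i+1} y_i) is linear in t.
With t=0 it equals 129; the coefficient of t is -9 (from the two edges through V_1).
So -9·t + 129 = 2·69 = 138 ⇒ t = -1.

-1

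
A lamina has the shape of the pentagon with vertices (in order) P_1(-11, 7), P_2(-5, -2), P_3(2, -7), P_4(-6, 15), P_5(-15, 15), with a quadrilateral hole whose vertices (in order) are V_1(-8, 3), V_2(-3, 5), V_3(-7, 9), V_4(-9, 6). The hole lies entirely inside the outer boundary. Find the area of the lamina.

Outer boundary:
Apply Gauss's area formula: 2A = Σ (x_i·y_{i+1} − x_{i+1}·y_i), indices taken mod 5.
Cross-terms: 57, 39, -12, 135, 60  ⇒  Σ = 279
Area = |Σ|/2 = 139.5.
Hole:
Σ = (-31) + (8) + (39) + (21) = 37
Area = |Σ|/2 = 18.5.
Net area = 139.5 − 18.5 = 121.

121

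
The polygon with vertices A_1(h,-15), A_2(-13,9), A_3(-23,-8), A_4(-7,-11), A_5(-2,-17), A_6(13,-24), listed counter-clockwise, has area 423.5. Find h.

Write out the shoelace sum; only the two edges meeting at A_1 involve h:
2·Area = [(13·(-15) − h·(-24)) + (h·9 − (-13)·(-15))] + 874
       = 33·h + 484 = 847
⇒ h = 11.

11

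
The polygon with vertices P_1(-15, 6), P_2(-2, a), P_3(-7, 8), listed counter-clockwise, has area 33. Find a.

The doubled signed area Σ (x_i y_{i+1} − x_{i+1} y_i) is linear in a.
With a=0 it equals 74; the coefficient of a is -8 (from the two edges through P_2).
So -8·a + 74 = 2·33 = 66 ⇒ a = 1.

1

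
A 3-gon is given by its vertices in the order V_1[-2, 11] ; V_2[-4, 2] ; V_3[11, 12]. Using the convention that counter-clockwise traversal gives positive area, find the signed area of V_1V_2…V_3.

Apply the surveyor's formula: 2A = Σ (x_i·y_{i+1} − x_{i+1}·y_i), indices taken mod 3.
Σ = (40) + (-70) + (145) = 115
Signed area = Σ/2 = 57.5 (positive ⇒ counter-clockwise traversal).

57.5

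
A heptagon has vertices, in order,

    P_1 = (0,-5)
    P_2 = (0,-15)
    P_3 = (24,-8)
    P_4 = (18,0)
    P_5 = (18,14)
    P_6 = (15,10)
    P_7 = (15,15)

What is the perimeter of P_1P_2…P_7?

94

|P_1P_2| = √((0)² + (-10)²) = √100 = 10
|P_2P_3| = √((24)² + (7)²) = √625 = 25
|P_3P_4| = √((-6)² + (8)²) = √100 = 10
|P_4P_5| = √((0)² + (14)²) = √196 = 14
|P_5P_6| = √((-3)² + (-4)²) = √25 = 5
|P_6P_7| = √((0)² + (5)²) = √25 = 5
|P_7P_1| = √((-15)² + (-20)²) = √625 = 25
Perimeter = 10 + 25 + 10 + 14 + 5 + 5 + 25 = 94.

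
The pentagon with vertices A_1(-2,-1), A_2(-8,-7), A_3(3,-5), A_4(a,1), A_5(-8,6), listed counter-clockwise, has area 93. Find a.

The doubled signed area Σ (x_i y_{i+1} − x_{i+1} y_i) is linear in a.
With a=0 it equals 98; the coefficient of a is 11 (from the two edges through A_4).
So 11·a + 98 = 2·93 = 186 ⇒ a = 8.

8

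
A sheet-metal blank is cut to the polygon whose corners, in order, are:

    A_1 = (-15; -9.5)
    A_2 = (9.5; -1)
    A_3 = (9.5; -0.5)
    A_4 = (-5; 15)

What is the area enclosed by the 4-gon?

261.25

Σ = (105.25) + (4.75) + (140) + (272.5) = 522.5
Area = |Σ|/2 = 261.25.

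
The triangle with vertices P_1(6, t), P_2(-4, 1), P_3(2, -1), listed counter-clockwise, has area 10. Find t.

1

Write out the shoelace sum; only the two edges meeting at P_1 involve t:
2·Area = [(2·t − 6·(-1)) + (6·1 − (-4)·t)] + 2
       = 6·t + 14 = 20
⇒ t = 1.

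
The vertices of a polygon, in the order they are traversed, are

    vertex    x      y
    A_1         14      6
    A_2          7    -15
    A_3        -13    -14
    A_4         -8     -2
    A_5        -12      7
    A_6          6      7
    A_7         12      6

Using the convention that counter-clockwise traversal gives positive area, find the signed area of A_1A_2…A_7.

-448.5

A_1→A_2: (14)(-15) − (7)(6) = -252
A_2→A_3: (7)(-14) − (-13)(-15) = -293
A_3→A_4: (-13)(-2) − (-8)(-14) = -86
A_4→A_5: (-8)(7) − (-12)(-2) = -80
A_5→A_6: (-12)(7) − (6)(7) = -126
A_6→A_7: (6)(6) − (12)(7) = -48
A_7→A_1: (12)(6) − (14)(6) = -12
Σ = -897
Signed area = Σ/2 = -448.5 (negative ⇒ clockwise traversal).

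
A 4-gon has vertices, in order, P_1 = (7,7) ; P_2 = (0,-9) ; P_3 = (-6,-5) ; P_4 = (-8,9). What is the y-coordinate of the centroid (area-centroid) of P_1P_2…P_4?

233/165

Apply the surveyor's formula. First the cross-terms c_i = x_i·y_{i+1} − x_{i+1}·y_i:
  -63, -54, -94, -119  ⇒  2A = -330, A = -165.
Then Σ (y_i + y_{i+1})·c_i = -1398, so ȳ = -1398 / (6·(-165)) = 233/165.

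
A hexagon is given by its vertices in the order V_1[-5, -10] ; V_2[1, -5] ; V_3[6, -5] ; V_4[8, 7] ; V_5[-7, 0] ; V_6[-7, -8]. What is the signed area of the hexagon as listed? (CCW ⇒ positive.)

Apply the shoelace formula: 2A = Σ (x_i·y_{i+1} − x_{i+1}·y_i), indices taken mod 6.
Cross-terms: 35, 25, 82, 49, 56, 30  ⇒  Σ = 277
Signed area = Σ/2 = 138.5 (positive ⇒ counter-clockwise traversal).

138.5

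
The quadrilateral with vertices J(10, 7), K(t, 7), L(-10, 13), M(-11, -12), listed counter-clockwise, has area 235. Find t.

The doubled signed area Σ (x_i y_{i+1} − x_{i+1} y_i) is linear in t.
With t=0 it equals 446; the coefficient of t is 6 (from the two edges through K).
So 6·t + 446 = 2·235 = 470 ⇒ t = 4.

4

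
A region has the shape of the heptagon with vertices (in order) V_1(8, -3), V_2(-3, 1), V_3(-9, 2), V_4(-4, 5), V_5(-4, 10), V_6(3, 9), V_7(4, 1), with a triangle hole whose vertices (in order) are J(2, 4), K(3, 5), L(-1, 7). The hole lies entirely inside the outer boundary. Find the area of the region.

84

Outer boundary:
Σ = (-1) + (3) + (-37) + (-20) + (-66) + (-33) + (-20) = -174
Area = |Σ|/2 = 87.
Hole:
Cross-terms: -2, 26, -18  ⇒  Σ = 6
Area = |Σ|/2 = 3.
Net area = 87 − 3 = 84.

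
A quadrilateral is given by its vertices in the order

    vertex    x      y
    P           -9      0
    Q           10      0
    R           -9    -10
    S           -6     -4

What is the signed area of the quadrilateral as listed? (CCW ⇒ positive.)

-80

Cross-terms: 0, -100, -24, -36  ⇒  Σ = -160
Signed area = Σ/2 = -80 (negative ⇒ clockwise traversal).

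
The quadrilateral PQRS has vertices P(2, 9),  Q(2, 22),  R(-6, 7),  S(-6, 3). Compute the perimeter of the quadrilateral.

|PQ| = √((0)² + (13)²) = √169 = 13
|QR| = √((-8)² + (-15)²) = √289 = 17
|RS| = √((0)² + (-4)²) = √16 = 4
|SP| = √((8)² + (6)²) = √100 = 10
Perimeter = 13 + 17 + 4 + 10 = 44.

44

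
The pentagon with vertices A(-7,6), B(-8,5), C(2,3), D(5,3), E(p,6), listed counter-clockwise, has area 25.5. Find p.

3

The doubled signed area Σ (x_i y_{i+1} − x_{i+1} y_i) is linear in p.
With p=0 it equals 42; the coefficient of p is 3 (from the two edges through E).
So 3·p + 42 = 2·25.5 = 51 ⇒ p = 3.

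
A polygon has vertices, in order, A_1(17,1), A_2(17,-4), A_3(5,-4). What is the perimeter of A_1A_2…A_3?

30

|A_1A_2| = √((0)² + (-5)²) = √25 = 5
|A_2A_3| = √((-12)² + (0)²) = √144 = 12
|A_3A_1| = √((12)² + (5)²) = √169 = 13
Perimeter = 5 + 12 + 13 = 30.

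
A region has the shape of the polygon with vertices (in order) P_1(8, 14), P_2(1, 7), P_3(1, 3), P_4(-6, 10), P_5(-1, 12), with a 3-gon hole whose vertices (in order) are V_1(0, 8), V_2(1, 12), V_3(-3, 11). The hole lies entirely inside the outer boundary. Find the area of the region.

Outer boundary:
Σ = (42) + (-4) + (28) + (-62) + (-110) = -106
Area = |Σ|/2 = 53.
Hole:
Cross-terms: -8, 47, -24  ⇒  Σ = 15
Area = |Σ|/2 = 7.5.
Net area = 53 − 7.5 = 45.5.

45.5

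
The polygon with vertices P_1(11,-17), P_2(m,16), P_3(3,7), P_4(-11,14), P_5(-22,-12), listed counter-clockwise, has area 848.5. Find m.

21

Write out the shoelace sum; only the two edges meeting at P_2 involve m:
2·Area = [(11·16 − m·(-17)) + (m·7 − 3·16)] + 1065
       = 24·m + 1193 = 1697
⇒ m = 21.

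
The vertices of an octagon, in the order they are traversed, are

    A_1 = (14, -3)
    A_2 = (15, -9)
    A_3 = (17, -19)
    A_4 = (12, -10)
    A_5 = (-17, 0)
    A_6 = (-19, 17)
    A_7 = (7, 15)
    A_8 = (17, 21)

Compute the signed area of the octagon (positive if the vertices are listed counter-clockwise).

-735.5

Apply the shoelace formula: 2A = Σ (x_i·y_{i+1} − x_{i+1}·y_i), indices taken mod 8.
Cross-terms: -81, -132, 58, -170, -289, -404, -108, -345  ⇒  Σ = -1471
Signed area = Σ/2 = -735.5 (negative ⇒ clockwise traversal).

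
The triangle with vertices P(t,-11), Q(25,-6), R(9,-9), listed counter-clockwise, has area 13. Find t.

7

The doubled signed area Σ (x_i y_{i+1} − x_{i+1} y_i) is linear in t.
With t=0 it equals 5; the coefficient of t is 3 (from the two edges through P).
So 3·t + 5 = 2·13 = 26 ⇒ t = 7.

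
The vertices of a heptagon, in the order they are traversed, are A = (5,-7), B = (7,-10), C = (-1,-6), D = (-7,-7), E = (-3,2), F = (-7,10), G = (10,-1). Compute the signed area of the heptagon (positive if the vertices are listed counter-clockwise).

Apply the shoelace (surveyor's) formula: 2A = Σ (x_i·y_{i+1} − x_{i+1}·y_i), indices taken mod 7.
Σ = (-1) + (-52) + (-35) + (-35) + (-16) + (-93) + (-65) = -297
Signed area = Σ/2 = -148.5 (negative ⇒ clockwise traversal).

-148.5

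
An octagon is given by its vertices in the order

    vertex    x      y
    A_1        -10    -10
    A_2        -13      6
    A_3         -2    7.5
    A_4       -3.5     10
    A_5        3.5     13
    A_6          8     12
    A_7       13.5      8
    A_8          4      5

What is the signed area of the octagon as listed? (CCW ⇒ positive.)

-232.125

Σ = (-190) + (-85.5) + (6.25) + (-80.5) + (-62) + (-98) + (35.5) + (10) = -464.25
Signed area = Σ/2 = -232.125 (negative ⇒ clockwise traversal).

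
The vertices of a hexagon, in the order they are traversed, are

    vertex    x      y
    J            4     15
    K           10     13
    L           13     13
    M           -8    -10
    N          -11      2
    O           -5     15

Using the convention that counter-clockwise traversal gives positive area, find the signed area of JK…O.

Apply the shoelace formula: 2A = Σ (x_i·y_{i+1} − x_{i+1}·y_i), indices taken mod 6.
Cross-terms: -98, -39, -26, -126, -155, -135  ⇒  Σ = -579
Signed area = Σ/2 = -289.5 (negative ⇒ clockwise traversal).

-289.5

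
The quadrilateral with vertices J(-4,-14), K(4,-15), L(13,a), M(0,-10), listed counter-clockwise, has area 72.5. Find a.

1

The doubled signed area Σ (x_i y_{i+1} − x_{i+1} y_i) is linear in a.
With a=0 it equals 141; the coefficient of a is 4 (from the two edges through L).
So 4·a + 141 = 2·72.5 = 145 ⇒ a = 1.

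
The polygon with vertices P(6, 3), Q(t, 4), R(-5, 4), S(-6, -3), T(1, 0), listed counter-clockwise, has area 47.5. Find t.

6

The doubled signed area Σ (x_i y_{i+1} − x_{i+1} y_i) is linear in t.
With t=0 it equals 89; the coefficient of t is 1 (from the two edges through Q).
So 1·t + 89 = 2·47.5 = 95 ⇒ t = 6.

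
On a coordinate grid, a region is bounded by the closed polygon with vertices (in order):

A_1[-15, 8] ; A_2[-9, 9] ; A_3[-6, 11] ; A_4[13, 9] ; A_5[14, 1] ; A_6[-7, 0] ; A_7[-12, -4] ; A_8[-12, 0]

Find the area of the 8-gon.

263.5

Apply the surveyor's formula: 2A = Σ (x_i·y_{i+1} − x_{i+1}·y_i), indices taken mod 8.
Σ = (-63) + (-45) + (-197) + (-113) + (7) + (28) + (-48) + (-96) = -527
Area = |Σ|/2 = 263.5.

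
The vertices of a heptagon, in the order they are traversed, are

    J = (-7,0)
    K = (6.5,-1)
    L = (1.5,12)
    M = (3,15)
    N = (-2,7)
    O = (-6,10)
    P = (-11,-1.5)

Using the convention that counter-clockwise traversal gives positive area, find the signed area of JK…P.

Apply the surveyor's formula: 2A = Σ (x_i·y_{i+1} − x_{i+1}·y_i), indices taken mod 7.
Σ = (7) + (79.5) + (-13.5) + (51) + (22) + (119) + (-10.5) = 254.5
Signed area = Σ/2 = 127.25 (positive ⇒ counter-clockwise traversal).

127.25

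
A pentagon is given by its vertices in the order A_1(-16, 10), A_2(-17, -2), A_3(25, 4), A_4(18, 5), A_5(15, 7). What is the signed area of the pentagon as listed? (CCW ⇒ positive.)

Apply the surveyor's formula: 2A = Σ (x_i·y_{i+1} − x_{i+1}·y_i), indices taken mod 5.
Cross-terms: 202, -18, 53, 51, 262  ⇒  Σ = 550
Signed area = Σ/2 = 275 (positive ⇒ counter-clockwise traversal).

275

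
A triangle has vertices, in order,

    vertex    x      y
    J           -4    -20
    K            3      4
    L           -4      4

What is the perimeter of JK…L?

56

|JK| = √((7)² + (24)²) = √625 = 25
|KL| = √((-7)² + (0)²) = √49 = 7
|LJ| = √((0)² + (-24)²) = √576 = 24
Perimeter = 25 + 7 + 24 = 56.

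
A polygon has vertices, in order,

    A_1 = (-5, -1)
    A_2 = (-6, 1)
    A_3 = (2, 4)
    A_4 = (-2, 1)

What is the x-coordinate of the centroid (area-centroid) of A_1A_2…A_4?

-44/15

Apply the surveyor's formula. First the cross-terms c_i = x_i·y_{i+1} − x_{i+1}·y_i:
  -11, -26, 10, 7  ⇒  2A = -20, A = -10.
Then Σ (x_i + x_{i+1})·c_i = 176, so x̄ = 176 / (6·(-10)) = -44/15.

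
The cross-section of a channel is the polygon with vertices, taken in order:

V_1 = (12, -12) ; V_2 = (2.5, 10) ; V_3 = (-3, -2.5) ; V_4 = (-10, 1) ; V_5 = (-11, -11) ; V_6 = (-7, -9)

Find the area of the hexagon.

240.375

Σ = (150) + (23.75) + (-28) + (121) + (22) + (192) = 480.75
Area = |Σ|/2 = 240.375.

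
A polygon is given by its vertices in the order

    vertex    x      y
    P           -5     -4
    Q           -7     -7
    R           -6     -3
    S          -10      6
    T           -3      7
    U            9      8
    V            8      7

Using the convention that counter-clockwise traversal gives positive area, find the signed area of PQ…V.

Apply the surveyor's formula: 2A = Σ (x_i·y_{i+1} − x_{i+1}·y_i), indices taken mod 7.
Σ = (7) + (-21) + (-66) + (-52) + (-87) + (-1) + (3) = -217
Signed area = Σ/2 = -108.5 (negative ⇒ clockwise traversal).

-108.5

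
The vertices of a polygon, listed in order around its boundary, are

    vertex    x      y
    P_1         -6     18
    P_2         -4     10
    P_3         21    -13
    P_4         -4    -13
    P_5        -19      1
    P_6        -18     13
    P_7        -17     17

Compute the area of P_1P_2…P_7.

620

Apply the surveyor's formula: 2A = Σ (x_i·y_{i+1} − x_{i+1}·y_i), indices taken mod 7.
P_1→P_2: (-6)(10) − (-4)(18) = 12
P_2→P_3: (-4)(-13) − (21)(10) = -158
P_3→P_4: (21)(-13) − (-4)(-13) = -325
P_4→P_5: (-4)(1) − (-19)(-13) = -251
P_5→P_6: (-19)(13) − (-18)(1) = -229
P_6→P_7: (-18)(17) − (-17)(13) = -85
P_7→P_1: (-17)(18) − (-6)(17) = -204
Σ = -1240
Area = |Σ|/2 = 620.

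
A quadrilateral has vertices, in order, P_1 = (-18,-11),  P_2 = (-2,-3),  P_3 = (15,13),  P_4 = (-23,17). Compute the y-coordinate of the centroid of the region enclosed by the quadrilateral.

Apply the shoelace (surveyor's) formula. First the cross-terms c_i = x_i·y_{i+1} − x_{i+1}·y_i:
  32, 19, 554, 559  ⇒  2A = 1164, A = 582.
Then Σ (y_i + y_{i+1})·c_i = 19716, so ȳ = 19716 / (6·582) = 1643/291.

1643/291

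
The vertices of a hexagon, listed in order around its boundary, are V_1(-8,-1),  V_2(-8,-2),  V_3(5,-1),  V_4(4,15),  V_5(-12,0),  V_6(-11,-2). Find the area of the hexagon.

152

Σ = (8) + (18) + (79) + (180) + (24) + (-5) = 304
Area = |Σ|/2 = 152.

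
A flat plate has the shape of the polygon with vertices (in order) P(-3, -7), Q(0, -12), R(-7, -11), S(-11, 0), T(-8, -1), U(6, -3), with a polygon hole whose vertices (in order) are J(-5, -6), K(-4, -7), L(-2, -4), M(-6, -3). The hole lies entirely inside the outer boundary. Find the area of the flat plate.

81.5

Outer boundary:
Apply Gauss's area formula: 2A = Σ (x_i·y_{i+1} − x_{i+1}·y_i), indices taken mod 6.
Σ = (36) + (-84) + (-121) + (11) + (30) + (-51) = -179
Area = |Σ|/2 = 89.5.
Hole:
Apply the surveyor's formula: 2A = Σ (x_i·y_{i+1} − x_{i+1}·y_i), indices taken mod 4.
Σ = (11) + (2) + (-18) + (21) = 16
Area = |Σ|/2 = 8.
Net area = 89.5 − 8 = 81.5.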